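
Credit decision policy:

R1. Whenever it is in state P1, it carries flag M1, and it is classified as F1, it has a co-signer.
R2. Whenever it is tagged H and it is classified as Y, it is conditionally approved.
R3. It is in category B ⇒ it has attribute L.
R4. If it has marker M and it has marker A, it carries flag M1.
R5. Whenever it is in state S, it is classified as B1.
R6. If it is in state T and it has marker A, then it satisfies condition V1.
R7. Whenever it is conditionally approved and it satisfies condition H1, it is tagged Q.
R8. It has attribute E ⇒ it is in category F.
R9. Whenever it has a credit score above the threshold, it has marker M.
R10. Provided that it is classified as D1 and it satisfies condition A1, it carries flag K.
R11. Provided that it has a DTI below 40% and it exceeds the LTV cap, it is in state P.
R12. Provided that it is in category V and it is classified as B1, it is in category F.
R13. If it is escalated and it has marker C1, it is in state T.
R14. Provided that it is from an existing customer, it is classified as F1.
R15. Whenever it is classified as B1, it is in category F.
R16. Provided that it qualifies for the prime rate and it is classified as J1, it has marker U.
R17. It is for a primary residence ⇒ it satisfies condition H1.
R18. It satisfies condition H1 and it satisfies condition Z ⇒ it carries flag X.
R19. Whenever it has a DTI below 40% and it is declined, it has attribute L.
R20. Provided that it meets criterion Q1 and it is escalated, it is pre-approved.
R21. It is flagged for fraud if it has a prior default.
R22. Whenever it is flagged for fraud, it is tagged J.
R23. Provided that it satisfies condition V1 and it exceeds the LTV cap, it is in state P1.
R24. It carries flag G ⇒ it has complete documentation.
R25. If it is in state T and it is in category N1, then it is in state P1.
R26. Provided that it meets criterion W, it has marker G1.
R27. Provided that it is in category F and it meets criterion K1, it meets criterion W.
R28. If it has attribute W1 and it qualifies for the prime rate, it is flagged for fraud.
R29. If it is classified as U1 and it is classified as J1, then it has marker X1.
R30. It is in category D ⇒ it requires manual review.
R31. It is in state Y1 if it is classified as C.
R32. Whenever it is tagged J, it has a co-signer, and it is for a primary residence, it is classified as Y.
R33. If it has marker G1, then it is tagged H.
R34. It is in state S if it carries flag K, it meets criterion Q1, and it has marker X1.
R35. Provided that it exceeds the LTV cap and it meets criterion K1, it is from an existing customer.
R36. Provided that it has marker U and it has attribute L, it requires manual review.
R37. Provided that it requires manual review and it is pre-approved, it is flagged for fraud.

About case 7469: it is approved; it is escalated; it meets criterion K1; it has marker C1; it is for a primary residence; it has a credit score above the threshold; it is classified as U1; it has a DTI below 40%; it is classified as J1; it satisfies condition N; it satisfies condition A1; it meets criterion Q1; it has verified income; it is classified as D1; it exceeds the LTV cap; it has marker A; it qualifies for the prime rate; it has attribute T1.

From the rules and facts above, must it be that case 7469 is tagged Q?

No

Forward chaining from the given facts derives: has marker M, carries flag K, is in state P, is in state T, has marker U, satisfies condition H1, is pre-approved, has marker X1, is in state S, is from an existing customer, carries flag M1, is classified as B1, satisfies condition V1, is classified as F1, is in category F, is in state P1, meets criterion W, has a co-signer, has marker G1, is tagged H.
The only rule concluding "it is tagged Q" is R7, which needs "it is conditionally approved"; that is never established.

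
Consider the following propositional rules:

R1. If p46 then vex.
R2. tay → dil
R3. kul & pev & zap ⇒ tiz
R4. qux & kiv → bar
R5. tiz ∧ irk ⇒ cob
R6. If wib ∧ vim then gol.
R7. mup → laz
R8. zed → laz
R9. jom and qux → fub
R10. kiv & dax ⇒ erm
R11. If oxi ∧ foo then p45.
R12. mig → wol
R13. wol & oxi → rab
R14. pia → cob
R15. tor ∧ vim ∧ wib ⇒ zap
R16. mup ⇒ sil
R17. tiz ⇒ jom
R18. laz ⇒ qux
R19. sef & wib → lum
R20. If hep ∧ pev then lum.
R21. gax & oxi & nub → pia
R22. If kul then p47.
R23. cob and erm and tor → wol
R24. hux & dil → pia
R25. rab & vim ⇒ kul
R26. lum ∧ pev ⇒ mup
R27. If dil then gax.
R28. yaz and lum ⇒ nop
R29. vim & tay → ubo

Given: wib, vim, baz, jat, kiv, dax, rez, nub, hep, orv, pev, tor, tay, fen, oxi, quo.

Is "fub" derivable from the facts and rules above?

Yes

dil  (by R2: tay)
erm  (by R10: kiv, dax)
zap  (by R15: tor, vim, wib)
lum  (by R20: hep, pev)
mup  (by R26: lum, pev)
gax  (by R27: dil)
laz  (by R7: mup)
qux  (by R18: laz)
pia  (by R21: gax, oxi, nub)
cob  (by R14: pia)
wol  (by R23: cob, erm, tor)
rab  (by R13: wol, oxi)
kul  (by R25: rab, vim)
tiz  (by R3: kul, pev, zap)
jom  (by R17: tiz)
fub  (by R9: jom, qux)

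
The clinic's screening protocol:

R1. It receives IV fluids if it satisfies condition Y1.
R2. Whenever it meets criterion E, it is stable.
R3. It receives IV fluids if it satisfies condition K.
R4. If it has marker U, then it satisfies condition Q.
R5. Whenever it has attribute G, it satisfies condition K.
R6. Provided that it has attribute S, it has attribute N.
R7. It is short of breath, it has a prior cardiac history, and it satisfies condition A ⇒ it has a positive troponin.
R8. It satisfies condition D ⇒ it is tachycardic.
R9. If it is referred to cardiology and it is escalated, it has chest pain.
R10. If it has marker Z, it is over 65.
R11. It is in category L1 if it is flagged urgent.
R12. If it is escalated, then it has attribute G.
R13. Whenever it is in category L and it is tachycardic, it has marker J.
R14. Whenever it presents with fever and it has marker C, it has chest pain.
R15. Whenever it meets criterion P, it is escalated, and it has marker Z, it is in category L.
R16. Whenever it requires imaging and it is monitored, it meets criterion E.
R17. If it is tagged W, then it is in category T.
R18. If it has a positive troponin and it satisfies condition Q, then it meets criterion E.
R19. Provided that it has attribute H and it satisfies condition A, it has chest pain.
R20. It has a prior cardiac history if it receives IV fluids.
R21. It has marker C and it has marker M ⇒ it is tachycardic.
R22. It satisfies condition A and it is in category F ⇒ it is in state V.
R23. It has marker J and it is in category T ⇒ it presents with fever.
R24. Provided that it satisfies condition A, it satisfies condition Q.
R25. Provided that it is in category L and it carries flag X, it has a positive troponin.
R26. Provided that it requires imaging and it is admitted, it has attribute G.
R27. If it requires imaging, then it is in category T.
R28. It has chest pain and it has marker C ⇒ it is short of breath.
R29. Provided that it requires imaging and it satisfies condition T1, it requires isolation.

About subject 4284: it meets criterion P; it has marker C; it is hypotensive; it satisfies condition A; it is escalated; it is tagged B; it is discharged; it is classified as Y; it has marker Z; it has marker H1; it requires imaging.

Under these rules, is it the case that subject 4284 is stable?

No

Forward chaining from the given facts derives: is over 65, has attribute G, is in category L, satisfies condition Q, is in category T, satisfies condition K, receives IV fluids, has a prior cardiac history.
The only rule concluding "it is stable" is R2, which needs "it meets criterion E"; that is never established.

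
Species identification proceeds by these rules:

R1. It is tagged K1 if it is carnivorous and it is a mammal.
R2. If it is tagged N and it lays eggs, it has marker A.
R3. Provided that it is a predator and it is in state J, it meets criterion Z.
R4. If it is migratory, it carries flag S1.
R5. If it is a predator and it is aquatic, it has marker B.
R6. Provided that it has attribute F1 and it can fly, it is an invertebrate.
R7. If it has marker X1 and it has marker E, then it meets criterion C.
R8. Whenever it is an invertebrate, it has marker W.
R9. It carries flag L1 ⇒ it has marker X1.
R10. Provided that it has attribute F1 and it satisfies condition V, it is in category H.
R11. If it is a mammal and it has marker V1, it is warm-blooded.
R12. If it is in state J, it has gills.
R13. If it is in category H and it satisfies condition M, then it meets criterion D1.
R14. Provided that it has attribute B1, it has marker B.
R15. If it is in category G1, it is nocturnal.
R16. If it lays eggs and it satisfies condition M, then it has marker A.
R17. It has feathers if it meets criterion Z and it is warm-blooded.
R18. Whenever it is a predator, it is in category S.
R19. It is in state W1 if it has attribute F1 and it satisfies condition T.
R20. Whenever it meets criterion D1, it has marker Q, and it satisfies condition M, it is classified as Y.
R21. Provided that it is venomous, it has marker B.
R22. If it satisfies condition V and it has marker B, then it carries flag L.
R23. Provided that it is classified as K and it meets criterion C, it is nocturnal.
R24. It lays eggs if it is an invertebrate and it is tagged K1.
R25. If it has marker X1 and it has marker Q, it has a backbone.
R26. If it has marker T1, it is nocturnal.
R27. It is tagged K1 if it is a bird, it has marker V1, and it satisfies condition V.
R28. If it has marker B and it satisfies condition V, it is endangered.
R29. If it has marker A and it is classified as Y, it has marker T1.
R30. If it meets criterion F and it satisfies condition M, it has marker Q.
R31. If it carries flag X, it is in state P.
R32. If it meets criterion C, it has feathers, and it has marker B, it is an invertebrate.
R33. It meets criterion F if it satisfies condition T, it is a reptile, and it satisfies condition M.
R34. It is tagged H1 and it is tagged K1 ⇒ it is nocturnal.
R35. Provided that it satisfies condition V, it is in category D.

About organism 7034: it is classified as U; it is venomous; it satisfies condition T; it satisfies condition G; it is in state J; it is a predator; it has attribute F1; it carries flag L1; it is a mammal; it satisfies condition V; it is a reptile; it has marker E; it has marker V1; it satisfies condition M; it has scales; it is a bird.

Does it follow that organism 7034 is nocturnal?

Yes

By R3 (it is a predator, it is in state J): it meets criterion Z.
By R9 (it carries flag L1): it has marker X1.
By R10 (it has attribute F1, it satisfies condition V): it is in category H.
By R11 (it is a mammal, it has marker V1): it is warm-blooded.
By R13 (it is in category H, it satisfies condition M): it meets criterion D1.
By R17 (it meets criterion Z, it is warm-blooded): it has feathers.
By R21 (it is venomous): it has marker B.
By R27 (it is a bird, it has marker V1, it satisfies condition V): it is tagged K1.
By R33 (it satisfies condition T, it is a reptile, it satisfies condition M): it meets criterion F.
By R7 (it has marker X1, it has marker E): it meets criterion C.
By R30 (it meets criterion F, it satisfies condition M): it has marker Q.
By R32 (it meets criterion C, it has feathers, it has marker B): it is an invertebrate.
By R20 (it meets criterion D1, it has marker Q, it satisfies condition M): it is classified as Y.
By R24 (it is an invertebrate, it is tagged K1): it lays eggs.
By R16 (it lays eggs, it satisfies condition M): it has marker A.
By R29 (it has marker A, it is classified as Y): it has marker T1.
By R26 (it has marker T1): it is nocturnal.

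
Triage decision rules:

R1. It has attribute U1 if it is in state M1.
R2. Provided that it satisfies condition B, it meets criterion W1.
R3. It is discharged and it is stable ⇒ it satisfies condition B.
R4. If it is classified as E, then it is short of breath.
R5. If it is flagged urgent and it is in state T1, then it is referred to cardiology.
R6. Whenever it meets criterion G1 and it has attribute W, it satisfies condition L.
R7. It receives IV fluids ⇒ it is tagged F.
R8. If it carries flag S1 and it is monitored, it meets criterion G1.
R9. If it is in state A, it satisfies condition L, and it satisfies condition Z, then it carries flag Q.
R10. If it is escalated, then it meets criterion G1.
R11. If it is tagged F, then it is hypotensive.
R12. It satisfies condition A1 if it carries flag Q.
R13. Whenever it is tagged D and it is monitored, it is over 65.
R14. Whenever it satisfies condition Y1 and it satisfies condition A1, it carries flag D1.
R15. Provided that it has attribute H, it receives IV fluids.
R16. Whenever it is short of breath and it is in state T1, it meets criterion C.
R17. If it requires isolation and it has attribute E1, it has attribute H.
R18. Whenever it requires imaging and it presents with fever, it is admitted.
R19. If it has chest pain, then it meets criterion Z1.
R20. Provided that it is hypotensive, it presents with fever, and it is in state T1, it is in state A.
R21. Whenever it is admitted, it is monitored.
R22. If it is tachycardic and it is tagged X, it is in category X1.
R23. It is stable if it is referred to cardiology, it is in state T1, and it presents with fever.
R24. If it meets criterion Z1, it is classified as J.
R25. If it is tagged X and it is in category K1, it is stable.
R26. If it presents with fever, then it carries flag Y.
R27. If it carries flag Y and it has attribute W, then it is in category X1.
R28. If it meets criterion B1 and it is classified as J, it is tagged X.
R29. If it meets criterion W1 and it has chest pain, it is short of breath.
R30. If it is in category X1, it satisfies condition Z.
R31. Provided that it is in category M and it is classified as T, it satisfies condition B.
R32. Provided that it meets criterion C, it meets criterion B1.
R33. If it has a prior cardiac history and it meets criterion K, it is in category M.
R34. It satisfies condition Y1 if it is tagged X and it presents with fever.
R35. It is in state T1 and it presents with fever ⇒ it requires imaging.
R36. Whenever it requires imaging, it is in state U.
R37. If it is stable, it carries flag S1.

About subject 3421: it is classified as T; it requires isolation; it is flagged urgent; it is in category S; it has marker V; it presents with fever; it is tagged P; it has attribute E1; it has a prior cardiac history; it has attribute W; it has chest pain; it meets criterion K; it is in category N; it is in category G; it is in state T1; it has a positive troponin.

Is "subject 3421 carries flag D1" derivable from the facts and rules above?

By R5 (it is flagged urgent, it is in state T1): it is referred to cardiology.
By R17 (it requires isolation, it has attribute E1): it has attribute H.
By R19 (it has chest pain): it meets criterion Z1.
By R23 (it is referred to cardiology, it is in state T1, it presents with fever): it is stable.
By R24 (it meets criterion Z1): it is classified as J.
By R26 (it presents with fever): it carries flag Y.
By R27 (it carries flag Y, it has attribute W): it is in category X1.
By R30 (it is in category X1): it satisfies condition Z.
By R33 (it has a prior cardiac history, it meets criterion K): it is in category M.
By R35 (it is in state T1, it presents with fever): it requires imaging.
By R37 (it is stable): it carries flag S1.
By R15 (it has attribute H): it receives IV fluids.
By R18 (it requires imaging, it presents with fever): it is admitted.
By R21 (it is admitted): it is monitored.
By R31 (it is in category M, it is classified as T): it satisfies condition B.
By R2 (it satisfies condition B): it meets criterion W1.
By R7 (it receives IV fluids): it is tagged F.
By R8 (it carries flag S1, it is monitored): it meets criterion G1.
By R11 (it is tagged F): it is hypotensive.
By R20 (it is hypotensive, it presents with fever, it is in state T1): it is in state A.
By R29 (it meets criterion W1, it has chest pain): it is short of breath.
By R6 (it meets criterion G1, it has attribute W): it satisfies condition L.
By R9 (it is in state A, it satisfies condition L, it satisfies condition Z): it carries flag Q.
By R12 (it carries flag Q): it satisfies condition A1.
By R16 (it is short of breath, it is in state T1): it meets criterion C.
By R32 (it meets criterion C): it meets criterion B1.
By R28 (it meets criterion B1, it is classified as J): it is tagged X.
By R34 (it is tagged X, it presents with fever): it satisfies condition Y1.
By R14 (it satisfies condition Y1, it satisfies condition A1): it carries flag D1.

Yes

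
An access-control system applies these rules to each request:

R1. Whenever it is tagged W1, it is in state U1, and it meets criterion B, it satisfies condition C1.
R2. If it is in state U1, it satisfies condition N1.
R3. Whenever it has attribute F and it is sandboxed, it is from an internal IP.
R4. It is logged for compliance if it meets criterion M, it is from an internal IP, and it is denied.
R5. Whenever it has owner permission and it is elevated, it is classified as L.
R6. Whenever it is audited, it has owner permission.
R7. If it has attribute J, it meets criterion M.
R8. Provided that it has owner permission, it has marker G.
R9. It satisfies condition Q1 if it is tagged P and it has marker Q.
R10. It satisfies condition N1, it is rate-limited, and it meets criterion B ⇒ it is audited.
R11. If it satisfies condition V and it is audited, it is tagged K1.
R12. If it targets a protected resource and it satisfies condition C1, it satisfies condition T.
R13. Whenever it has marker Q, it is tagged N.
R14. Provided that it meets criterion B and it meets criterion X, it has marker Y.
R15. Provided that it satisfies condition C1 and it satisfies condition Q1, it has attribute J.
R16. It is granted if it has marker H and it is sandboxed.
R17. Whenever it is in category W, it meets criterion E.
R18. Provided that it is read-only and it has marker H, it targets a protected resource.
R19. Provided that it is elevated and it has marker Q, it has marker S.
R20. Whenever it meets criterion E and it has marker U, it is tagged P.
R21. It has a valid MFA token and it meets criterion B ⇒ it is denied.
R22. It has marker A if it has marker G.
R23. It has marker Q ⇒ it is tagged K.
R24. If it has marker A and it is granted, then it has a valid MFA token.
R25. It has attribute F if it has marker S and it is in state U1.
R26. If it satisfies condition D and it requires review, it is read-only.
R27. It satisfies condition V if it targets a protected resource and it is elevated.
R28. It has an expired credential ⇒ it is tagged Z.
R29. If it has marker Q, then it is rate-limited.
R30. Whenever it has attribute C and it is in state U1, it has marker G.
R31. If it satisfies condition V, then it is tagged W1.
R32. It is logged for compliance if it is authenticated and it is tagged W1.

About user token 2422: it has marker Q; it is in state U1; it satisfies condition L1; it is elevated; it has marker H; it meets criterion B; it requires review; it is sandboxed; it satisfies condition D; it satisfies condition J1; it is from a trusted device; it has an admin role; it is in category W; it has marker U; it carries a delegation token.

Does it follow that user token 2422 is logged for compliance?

Yes

By R2 (it is in state U1): it satisfies condition N1.
By R16 (it has marker H, it is sandboxed): it is granted.
By R17 (it is in category W): it meets criterion E.
By R19 (it is elevated, it has marker Q): it has marker S.
By R20 (it meets criterion E, it has marker U): it is tagged P.
By R25 (it has marker S, it is in state U1): it has attribute F.
By R26 (it satisfies condition D, it requires review): it is read-only.
By R29 (it has marker Q): it is rate-limited.
By R3 (it has attribute F, it is sandboxed): it is from an internal IP.
By R9 (it is tagged P, it has marker Q): it satisfies condition Q1.
By R10 (it satisfies condition N1, it is rate-limited, it meets criterion B): it is audited.
By R18 (it is read-only, it has marker H): it targets a protected resource.
By R27 (it targets a protected resource, it is elevated): it satisfies condition V.
By R31 (it satisfies condition V): it is tagged W1.
By R1 (it is tagged W1, it is in state U1, it meets criterion B): it satisfies condition C1.
By R6 (it is audited): it has owner permission.
By R8 (it has owner permission): it has marker G.
By R15 (it satisfies condition C1, it satisfies condition Q1): it has attribute J.
By R22 (it has marker G): it has marker A.
By R24 (it has marker A, it is granted): it has a valid MFA token.
By R7 (it has attribute J): it meets criterion M.
By R21 (it has a valid MFA token, it meets criterion B): it is denied.
By R4 (it meets criterion M, it is from an internal IP, it is denied): it is logged for compliance.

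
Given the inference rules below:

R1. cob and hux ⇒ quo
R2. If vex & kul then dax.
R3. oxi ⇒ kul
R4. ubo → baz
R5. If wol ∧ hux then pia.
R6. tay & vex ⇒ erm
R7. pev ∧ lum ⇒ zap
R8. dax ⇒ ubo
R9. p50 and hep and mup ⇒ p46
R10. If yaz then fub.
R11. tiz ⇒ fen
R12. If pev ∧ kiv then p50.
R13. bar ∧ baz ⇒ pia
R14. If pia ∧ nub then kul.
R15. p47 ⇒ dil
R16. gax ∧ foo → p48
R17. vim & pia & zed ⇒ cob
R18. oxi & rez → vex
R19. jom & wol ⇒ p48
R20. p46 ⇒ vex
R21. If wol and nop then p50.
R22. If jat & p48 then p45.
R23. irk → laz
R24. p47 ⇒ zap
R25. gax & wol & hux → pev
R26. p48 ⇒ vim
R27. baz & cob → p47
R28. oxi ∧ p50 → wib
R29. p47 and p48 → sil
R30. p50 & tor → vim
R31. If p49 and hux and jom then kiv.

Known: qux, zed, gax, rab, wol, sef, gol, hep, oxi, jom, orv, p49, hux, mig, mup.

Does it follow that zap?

Yes

kul  (by R3: oxi)
pia  (by R5: wol, hux)
p48  (by R19: jom, wol)
pev  (by R25: gax, wol, hux)
vim  (by R26: p48)
kiv  (by R31: p49, hux, jom)
p50  (by R12: pev, kiv)
cob  (by R17: vim, pia, zed)
p46  (by R9: p50, hep, mup)
vex  (by R20: p46)
dax  (by R2: vex, kul)
ubo  (by R8: dax)
baz  (by R4: ubo)
p47  (by R27: baz, cob)
zap  (by R24: p47)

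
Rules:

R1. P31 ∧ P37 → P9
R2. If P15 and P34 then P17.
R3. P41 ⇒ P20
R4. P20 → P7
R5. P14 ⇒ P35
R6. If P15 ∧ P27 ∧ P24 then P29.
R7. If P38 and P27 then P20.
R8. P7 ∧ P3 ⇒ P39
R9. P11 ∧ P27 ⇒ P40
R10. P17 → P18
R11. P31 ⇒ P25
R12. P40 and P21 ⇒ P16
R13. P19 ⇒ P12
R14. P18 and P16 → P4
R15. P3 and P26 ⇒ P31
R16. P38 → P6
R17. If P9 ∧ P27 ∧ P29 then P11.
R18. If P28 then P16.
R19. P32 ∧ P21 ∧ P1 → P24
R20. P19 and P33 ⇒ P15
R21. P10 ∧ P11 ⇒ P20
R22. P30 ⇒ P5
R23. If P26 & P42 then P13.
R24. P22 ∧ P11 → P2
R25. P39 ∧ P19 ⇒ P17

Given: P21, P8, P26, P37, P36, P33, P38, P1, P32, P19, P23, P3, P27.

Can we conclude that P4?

P20  (by R7: P38, P27)
P31  (by R15: P3, P26)
P24  (by R19: P32, P21, P1)
P15  (by R20: P19, P33)
P9  (by R1: P31, P37)
P7  (by R4: P20)
P29  (by R6: P15, P27, P24)
P39  (by R8: P7, P3)
P11  (by R17: P9, P27, P29)
P17  (by R25: P39, P19)
P40  (by R9: P11, P27)
P18  (by R10: P17)
P16  (by R12: P40, P21)
P4  (by R14: P18, P16)

Yes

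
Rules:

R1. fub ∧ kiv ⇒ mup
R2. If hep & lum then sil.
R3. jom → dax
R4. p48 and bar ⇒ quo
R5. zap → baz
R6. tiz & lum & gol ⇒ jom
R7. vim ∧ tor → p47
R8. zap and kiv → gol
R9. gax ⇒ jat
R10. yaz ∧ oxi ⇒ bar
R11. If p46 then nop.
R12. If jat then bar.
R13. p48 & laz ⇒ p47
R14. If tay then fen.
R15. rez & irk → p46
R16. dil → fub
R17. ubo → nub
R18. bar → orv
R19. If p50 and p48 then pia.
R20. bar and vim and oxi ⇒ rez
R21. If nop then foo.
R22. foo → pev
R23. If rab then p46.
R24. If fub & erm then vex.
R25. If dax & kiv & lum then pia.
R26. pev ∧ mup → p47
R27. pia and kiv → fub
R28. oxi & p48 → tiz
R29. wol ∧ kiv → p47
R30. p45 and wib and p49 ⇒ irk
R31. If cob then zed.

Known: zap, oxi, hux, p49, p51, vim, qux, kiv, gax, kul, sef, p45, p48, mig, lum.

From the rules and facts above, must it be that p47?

Forward chaining from the given facts derives: baz, gol, jat, bar, orv, rez, tiz, quo, jom, dax, pia, fub, mup.
Rules concluding p47: R7 needs tor; R13 needs laz; R26 needs pev; R29 needs wol — none of these are established.

No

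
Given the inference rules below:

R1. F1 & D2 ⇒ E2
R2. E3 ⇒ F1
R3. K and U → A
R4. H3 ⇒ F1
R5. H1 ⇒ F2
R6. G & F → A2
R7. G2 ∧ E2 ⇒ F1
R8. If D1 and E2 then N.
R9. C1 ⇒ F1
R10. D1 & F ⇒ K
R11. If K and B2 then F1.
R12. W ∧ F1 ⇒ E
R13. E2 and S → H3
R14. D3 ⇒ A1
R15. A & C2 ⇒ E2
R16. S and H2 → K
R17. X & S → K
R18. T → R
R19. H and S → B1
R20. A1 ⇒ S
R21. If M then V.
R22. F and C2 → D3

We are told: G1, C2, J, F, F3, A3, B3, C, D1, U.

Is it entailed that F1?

K  (by R10: D1, F)
D3  (by R22: F, C2)
A  (by R3: K, U)
A1  (by R14: D3)
E2  (by R15: A, C2)
S  (by R20: A1)
H3  (by R13: E2, S)
F1  (by R4: H3)

Yes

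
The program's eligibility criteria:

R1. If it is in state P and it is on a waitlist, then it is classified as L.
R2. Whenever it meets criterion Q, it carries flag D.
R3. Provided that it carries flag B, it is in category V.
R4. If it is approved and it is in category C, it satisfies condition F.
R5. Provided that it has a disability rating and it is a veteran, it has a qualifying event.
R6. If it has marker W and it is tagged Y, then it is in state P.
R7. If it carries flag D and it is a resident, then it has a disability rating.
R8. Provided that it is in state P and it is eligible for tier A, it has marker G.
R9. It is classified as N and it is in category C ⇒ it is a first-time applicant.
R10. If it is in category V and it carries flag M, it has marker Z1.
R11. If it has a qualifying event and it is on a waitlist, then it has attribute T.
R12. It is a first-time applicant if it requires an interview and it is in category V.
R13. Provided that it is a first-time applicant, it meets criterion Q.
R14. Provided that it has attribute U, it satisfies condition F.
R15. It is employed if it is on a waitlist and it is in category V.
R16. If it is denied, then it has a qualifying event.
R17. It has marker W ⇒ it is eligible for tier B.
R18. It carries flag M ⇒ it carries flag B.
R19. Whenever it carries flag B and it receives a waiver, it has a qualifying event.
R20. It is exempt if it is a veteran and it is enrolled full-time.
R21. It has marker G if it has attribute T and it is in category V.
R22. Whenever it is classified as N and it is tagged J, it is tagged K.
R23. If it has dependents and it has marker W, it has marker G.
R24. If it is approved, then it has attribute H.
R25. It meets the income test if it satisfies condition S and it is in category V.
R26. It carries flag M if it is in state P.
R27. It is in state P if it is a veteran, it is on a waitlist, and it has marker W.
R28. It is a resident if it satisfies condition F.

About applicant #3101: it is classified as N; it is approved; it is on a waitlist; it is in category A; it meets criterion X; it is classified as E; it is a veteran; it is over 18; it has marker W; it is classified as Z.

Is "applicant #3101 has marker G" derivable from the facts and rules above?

No

Forward chaining from the given facts derives: is eligible for tier B, has attribute H, is in state P, is classified as L, carries flag M, carries flag B, is in category V, has marker Z1, is employed.
Rules concluding "it has marker G": R8 needs "it is eligible for tier A"; R21 needs "it has attribute T"; R23 needs "it has dependents" — none of these are established.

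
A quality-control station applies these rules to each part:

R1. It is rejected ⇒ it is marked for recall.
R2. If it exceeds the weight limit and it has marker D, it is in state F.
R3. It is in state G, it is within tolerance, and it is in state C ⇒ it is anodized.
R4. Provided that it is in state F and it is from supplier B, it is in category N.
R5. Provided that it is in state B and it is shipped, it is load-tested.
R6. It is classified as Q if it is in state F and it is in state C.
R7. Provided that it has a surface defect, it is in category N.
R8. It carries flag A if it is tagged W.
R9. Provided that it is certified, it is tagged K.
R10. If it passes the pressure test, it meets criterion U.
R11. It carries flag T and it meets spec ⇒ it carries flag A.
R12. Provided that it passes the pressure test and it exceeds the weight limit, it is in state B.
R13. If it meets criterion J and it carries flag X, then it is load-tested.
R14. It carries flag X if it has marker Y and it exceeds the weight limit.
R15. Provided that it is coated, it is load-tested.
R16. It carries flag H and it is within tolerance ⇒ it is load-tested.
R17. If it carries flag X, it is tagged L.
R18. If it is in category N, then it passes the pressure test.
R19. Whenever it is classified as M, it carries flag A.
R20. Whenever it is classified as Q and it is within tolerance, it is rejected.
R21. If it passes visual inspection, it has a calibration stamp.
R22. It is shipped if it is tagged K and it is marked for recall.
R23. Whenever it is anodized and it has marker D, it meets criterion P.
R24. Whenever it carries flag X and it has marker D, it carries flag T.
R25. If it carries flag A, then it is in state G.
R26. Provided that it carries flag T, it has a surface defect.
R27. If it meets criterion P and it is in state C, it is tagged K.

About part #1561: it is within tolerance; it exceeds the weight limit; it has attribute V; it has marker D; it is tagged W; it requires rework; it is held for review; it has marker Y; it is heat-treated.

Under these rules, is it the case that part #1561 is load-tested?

Forward chaining from the given facts derives: is in state F, carries flag A, carries flag X, is tagged L, carries flag T, is in state G, has a surface defect, is in category N, passes the pressure test, meets criterion U, is in state B.
Rules concluding "it is load-tested": R5 needs "it is shipped"; R13 needs "it meets criterion J"; R15 needs "it is coated"; R16 needs "it carries flag H" — none of these are established.

No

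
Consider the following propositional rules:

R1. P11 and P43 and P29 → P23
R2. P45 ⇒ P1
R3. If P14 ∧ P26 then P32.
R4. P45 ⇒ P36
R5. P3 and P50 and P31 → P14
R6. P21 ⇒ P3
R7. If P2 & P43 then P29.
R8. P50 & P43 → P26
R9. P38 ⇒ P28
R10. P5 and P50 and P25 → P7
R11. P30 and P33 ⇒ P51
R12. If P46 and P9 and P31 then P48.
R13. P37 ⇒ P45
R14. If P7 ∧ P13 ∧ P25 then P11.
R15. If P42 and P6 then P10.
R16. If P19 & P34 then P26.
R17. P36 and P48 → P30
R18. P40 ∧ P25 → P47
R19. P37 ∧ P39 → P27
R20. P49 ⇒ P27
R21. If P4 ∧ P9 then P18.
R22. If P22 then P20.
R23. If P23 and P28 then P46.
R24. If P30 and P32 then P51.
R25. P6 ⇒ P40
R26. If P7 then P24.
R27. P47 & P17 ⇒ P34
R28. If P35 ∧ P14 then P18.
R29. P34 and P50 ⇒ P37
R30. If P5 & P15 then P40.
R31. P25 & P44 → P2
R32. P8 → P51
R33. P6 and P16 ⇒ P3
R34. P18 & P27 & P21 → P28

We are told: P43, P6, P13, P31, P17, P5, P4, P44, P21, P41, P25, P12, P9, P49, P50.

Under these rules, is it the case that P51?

P3  (by R6: P21)
P26  (by R8: P50, P43)
P7  (by R10: P5, P50, P25)
P11  (by R14: P7, P13, P25)
P27  (by R20: P49)
P18  (by R21: P4, P9)
P40  (by R25: P6)
P2  (by R31: P25, P44)
P28  (by R34: P18, P27, P21)
P14  (by R5: P3, P50, P31)
P29  (by R7: P2, P43)
P47  (by R18: P40, P25)
P34  (by R27: P47, P17)
P37  (by R29: P34, P50)
P23  (by R1: P11, P43, P29)
P32  (by R3: P14, P26)
P45  (by R13: P37)
P46  (by R23: P23, P28)
P36  (by R4: P45)
P48  (by R12: P46, P9, P31)
P30  (by R17: P36, P48)
P51  (by R24: P30, P32)

Yes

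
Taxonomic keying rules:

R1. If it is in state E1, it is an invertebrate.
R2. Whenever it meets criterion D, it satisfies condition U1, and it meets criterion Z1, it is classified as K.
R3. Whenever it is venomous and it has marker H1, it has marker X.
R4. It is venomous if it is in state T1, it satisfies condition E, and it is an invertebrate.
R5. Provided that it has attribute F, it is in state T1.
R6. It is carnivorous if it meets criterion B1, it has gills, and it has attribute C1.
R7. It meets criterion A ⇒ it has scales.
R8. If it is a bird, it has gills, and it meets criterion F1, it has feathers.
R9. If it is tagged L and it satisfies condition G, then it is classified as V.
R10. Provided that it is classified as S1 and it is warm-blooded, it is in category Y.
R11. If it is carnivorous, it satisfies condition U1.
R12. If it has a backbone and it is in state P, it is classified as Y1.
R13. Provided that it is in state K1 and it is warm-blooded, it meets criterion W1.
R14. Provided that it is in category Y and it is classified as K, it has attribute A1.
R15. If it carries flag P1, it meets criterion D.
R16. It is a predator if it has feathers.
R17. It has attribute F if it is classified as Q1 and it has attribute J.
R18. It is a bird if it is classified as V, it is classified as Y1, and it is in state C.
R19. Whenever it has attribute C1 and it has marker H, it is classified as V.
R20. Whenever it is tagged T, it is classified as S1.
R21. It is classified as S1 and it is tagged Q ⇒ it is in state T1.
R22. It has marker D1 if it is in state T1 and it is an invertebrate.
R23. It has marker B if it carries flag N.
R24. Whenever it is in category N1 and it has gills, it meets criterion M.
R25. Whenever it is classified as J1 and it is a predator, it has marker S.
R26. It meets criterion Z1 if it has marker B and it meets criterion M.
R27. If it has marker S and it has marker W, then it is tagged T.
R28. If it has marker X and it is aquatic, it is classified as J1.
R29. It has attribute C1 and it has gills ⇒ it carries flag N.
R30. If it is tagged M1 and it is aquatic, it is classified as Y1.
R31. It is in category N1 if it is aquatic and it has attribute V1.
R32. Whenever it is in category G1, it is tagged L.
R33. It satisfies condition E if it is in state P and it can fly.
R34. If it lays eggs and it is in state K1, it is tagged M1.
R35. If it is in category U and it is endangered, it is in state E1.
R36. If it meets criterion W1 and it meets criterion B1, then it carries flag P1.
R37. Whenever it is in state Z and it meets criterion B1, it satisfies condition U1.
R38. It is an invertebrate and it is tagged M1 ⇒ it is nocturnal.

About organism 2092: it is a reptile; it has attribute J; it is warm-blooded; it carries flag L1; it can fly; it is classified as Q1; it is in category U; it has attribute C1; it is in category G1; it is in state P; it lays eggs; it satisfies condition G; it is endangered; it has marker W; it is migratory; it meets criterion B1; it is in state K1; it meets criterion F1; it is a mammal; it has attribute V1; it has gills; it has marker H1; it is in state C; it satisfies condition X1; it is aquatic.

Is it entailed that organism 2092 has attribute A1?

Yes

By R6 (it meets criterion B1, it has gills, it has attribute C1): it is carnivorous.
By R11 (it is carnivorous): it satisfies condition U1.
By R13 (it is in state K1, it is warm-blooded): it meets criterion W1.
By R17 (it is classified as Q1, it has attribute J): it has attribute F.
By R29 (it has attribute C1, it has gills): it carries flag N.
By R31 (it is aquatic, it has attribute V1): it is in category N1.
By R32 (it is in category G1): it is tagged L.
By R33 (it is in state P, it can fly): it satisfies condition E.
By R34 (it lays eggs, it is in state K1): it is tagged M1.
By R35 (it is in category U, it is endangered): it is in state E1.
By R36 (it meets criterion W1, it meets criterion B1): it carries flag P1.
By R1 (it is in state E1): it is an invertebrate.
By R5 (it has attribute F): it is in state T1.
By R9 (it is tagged L, it satisfies condition G): it is classified as V.
By R15 (it carries flag P1): it meets criterion D.
By R23 (it carries flag N): it has marker B.
By R24 (it is in category N1, it has gills): it meets criterion M.
By R26 (it has marker B, it meets criterion M): it meets criterion Z1.
By R30 (it is tagged M1, it is aquatic): it is classified as Y1.
By R2 (it meets criterion D, it satisfies condition U1, it meets criterion Z1): it is classified as K.
By R4 (it is in state T1, it satisfies condition E, it is an invertebrate): it is venomous.
By R18 (it is classified as V, it is classified as Y1, it is in state C): it is a bird.
By R3 (it is venomous, it has marker H1): it has marker X.
By R8 (it is a bird, it has gills, it meets criterion F1): it has feathers.
By R16 (it has feathers): it is a predator.
By R28 (it has marker X, it is aquatic): it is classified as J1.
By R25 (it is classified as J1, it is a predator): it has marker S.
By R27 (it has marker S, it has marker W): it is tagged T.
By R20 (it is tagged T): it is classified as S1.
By R10 (it is classified as S1, it is warm-blooded): it is in category Y.
By R14 (it is in category Y, it is classified as K): it has attribute A1.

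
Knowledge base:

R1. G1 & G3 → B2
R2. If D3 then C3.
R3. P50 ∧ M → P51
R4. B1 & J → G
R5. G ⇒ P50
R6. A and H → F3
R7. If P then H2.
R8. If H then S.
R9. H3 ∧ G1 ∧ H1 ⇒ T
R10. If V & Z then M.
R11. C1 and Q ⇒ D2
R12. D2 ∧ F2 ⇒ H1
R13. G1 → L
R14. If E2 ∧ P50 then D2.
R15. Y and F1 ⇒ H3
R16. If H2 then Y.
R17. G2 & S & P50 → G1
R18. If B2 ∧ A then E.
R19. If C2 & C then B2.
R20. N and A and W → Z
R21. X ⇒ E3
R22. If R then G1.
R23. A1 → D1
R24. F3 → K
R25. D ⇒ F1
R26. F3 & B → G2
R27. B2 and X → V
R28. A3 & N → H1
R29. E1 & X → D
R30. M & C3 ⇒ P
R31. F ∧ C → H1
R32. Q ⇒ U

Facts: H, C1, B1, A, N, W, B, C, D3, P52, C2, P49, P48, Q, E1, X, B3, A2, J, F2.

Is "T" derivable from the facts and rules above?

Yes

C3  (by R2: D3)
G  (by R4: B1, J)
P50  (by R5: G)
F3  (by R6: A, H)
S  (by R8: H)
D2  (by R11: C1, Q)
H1  (by R12: D2, F2)
B2  (by R19: C2, C)
Z  (by R20: N, A, W)
G2  (by R26: F3, B)
V  (by R27: B2, X)
D  (by R29: E1, X)
M  (by R10: V, Z)
G1  (by R17: G2, S, P50)
F1  (by R25: D)
P  (by R30: M, C3)
H2  (by R7: P)
Y  (by R16: H2)
H3  (by R15: Y, F1)
T  (by R9: H3, G1, H1)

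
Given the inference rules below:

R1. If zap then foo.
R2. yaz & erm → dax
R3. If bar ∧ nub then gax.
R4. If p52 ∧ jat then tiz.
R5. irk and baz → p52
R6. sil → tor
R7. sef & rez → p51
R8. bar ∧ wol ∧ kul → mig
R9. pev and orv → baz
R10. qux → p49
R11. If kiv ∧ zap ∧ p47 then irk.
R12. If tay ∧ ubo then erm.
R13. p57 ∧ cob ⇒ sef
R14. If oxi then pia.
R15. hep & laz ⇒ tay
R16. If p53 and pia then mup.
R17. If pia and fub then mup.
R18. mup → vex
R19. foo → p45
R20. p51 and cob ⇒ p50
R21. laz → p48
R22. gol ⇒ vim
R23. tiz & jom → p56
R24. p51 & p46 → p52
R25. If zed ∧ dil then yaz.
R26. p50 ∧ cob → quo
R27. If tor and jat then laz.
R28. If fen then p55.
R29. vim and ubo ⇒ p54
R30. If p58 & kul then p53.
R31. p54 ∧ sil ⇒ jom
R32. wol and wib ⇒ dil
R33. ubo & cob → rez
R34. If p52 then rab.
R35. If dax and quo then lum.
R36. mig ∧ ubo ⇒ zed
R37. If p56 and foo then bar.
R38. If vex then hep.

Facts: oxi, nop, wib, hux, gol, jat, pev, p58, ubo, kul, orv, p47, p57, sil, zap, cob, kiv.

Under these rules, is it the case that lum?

No

Forward chaining from the given facts derives: foo, tor, baz, irk, sef, pia, p45, vim, laz, p54, p53, jom, rez, p52, p51, mup, vex, p50, p48, quo, rab, hep, tiz, tay, p56, bar, erm.
The only rule concluding lum is R35, which needs dax; that is never established.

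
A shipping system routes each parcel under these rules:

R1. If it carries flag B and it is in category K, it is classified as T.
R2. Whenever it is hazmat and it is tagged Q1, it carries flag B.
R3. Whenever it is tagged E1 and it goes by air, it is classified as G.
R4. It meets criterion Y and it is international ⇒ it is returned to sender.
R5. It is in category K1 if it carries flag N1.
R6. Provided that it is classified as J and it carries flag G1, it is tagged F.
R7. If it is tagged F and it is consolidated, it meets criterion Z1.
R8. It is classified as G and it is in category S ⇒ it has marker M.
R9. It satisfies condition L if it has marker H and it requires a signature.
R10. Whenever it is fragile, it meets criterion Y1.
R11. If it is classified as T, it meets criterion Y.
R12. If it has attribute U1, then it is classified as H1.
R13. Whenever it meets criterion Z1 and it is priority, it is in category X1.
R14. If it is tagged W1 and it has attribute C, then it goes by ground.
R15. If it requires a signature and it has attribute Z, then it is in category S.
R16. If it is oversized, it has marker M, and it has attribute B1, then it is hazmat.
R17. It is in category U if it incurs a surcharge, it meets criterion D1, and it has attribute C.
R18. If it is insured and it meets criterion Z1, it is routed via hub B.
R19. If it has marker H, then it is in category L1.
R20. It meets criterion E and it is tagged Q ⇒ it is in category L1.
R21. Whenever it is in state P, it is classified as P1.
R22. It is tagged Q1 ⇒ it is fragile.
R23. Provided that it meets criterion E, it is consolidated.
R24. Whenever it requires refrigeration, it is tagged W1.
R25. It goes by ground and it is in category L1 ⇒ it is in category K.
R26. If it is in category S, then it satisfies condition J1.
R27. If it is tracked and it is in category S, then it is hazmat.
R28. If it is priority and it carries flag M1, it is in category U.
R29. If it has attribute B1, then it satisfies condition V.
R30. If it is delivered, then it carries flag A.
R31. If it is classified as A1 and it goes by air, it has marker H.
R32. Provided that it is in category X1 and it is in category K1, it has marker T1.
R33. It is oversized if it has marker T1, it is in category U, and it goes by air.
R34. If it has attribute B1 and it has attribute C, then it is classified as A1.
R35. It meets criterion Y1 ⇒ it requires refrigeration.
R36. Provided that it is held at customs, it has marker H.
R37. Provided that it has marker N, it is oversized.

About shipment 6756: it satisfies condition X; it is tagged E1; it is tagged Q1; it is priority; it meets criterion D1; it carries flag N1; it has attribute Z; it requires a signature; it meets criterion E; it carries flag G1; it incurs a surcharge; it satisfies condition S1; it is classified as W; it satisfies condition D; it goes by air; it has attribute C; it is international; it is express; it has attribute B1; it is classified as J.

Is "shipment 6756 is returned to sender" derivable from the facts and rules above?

Yes

By R3 (it is tagged E1, it goes by air): it is classified as G.
By R5 (it carries flag N1): it is in category K1.
By R6 (it is classified as J, it carries flag G1): it is tagged F.
By R15 (it requires a signature, it has attribute Z): it is in category S.
By R17 (it incurs a surcharge, it meets criterion D1, it has attribute C): it is in category U.
By R22 (it is tagged Q1): it is fragile.
By R23 (it meets criterion E): it is consolidated.
By R34 (it has attribute B1, it has attribute C): it is classified as A1.
By R7 (it is tagged F, it is consolidated): it meets criterion Z1.
By R8 (it is classified as G, it is in category S): it has marker M.
By R10 (it is fragile): it meets criterion Y1.
By R13 (it meets criterion Z1, it is priority): it is in category X1.
By R31 (it is classified as A1, it goes by air): it has marker H.
By R32 (it is in category X1, it is in category K1): it has marker T1.
By R33 (it has marker T1, it is in category U, it goes by air): it is oversized.
By R35 (it meets criterion Y1): it requires refrigeration.
By R16 (it is oversized, it has marker M, it has attribute B1): it is hazmat.
By R19 (it has marker H): it is in category L1.
By R24 (it requires refrigeration): it is tagged W1.
By R2 (it is hazmat, it is tagged Q1): it carries flag B.
By R14 (it is tagged W1, it has attribute C): it goes by ground.
By R25 (it goes by ground, it is in category L1): it is in category K.
By R1 (it carries flag B, it is in category K): it is classified as T.
By R11 (it is classified as T): it meets criterion Y.
By R4 (it meets criterion Y, it is international): it is returned to sender.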